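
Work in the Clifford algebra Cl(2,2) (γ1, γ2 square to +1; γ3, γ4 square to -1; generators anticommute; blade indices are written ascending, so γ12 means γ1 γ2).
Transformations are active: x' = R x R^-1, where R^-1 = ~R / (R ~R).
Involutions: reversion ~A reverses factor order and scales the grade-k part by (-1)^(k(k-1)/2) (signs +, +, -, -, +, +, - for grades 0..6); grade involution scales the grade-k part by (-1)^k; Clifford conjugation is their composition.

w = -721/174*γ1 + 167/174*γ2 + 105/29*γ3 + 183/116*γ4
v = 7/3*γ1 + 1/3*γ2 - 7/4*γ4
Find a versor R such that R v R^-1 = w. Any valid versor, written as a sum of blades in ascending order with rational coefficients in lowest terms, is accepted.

Reasoning: v^2 = w^2 = 359/144 since conjugation preserves the quadratic form; R = v + w = -105/58*γ1 + 75/58*γ2 + 105/29*γ3 - 5/29*γ4 is then valid when invertible, keeping its own part and reversing (v - w)/2.
Answer: -105/58*γ1 + 75/58*γ2 + 105/29*γ3 - 5/29*γ4


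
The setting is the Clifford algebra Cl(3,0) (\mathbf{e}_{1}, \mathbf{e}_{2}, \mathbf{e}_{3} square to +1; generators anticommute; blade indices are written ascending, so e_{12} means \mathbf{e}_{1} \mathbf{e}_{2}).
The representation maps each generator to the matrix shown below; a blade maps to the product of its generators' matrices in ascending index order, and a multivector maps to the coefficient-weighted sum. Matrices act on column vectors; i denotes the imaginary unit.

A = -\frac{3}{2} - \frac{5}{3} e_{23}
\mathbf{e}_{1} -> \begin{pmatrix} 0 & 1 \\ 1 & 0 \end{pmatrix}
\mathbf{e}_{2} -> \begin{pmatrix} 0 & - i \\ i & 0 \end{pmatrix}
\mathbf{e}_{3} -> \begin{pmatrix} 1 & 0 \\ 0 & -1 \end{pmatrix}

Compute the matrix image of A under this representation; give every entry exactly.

Bivector images (products of the table entries): rho(e_{23}) = rho(\mathbf{e}_{2})rho(\mathbf{e}_{3}) = \begin{pmatrix} 0 & i \\ i & 0 \end{pmatrix}.
M = (-\frac{3}{2})*1 + (-\frac{5}{3})*rho(e_{23}), summed entrywise (1 is the identity matrix):
Answer: \begin{pmatrix} - \frac{3}{2} & - \frac{5 i}{3} \\ - \frac{5 i}{3} & - \frac{3}{2} \end{pmatrix}


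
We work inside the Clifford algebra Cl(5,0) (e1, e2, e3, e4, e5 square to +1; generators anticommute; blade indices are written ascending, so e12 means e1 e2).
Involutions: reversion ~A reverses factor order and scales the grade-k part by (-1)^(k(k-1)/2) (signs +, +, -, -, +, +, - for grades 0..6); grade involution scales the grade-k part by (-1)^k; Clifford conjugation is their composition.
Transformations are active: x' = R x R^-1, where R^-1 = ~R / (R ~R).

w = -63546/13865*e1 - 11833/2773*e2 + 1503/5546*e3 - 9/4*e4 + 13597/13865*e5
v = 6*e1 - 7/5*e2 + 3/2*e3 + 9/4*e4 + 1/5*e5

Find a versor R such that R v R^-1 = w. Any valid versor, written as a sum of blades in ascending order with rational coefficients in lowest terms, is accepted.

Construction: equal norms (both 725/16) license R = v + w = 19644/13865*e1 - 78576/13865*e2 + 4911/2773*e3 + 3274/2773*e5 — nothing changes along that direction, while (v - w)/2 changes sign, so v maps onto w.
Answer: 19644/13865*e1 - 78576/13865*e2 + 4911/2773*e3 + 3274/2773*e5


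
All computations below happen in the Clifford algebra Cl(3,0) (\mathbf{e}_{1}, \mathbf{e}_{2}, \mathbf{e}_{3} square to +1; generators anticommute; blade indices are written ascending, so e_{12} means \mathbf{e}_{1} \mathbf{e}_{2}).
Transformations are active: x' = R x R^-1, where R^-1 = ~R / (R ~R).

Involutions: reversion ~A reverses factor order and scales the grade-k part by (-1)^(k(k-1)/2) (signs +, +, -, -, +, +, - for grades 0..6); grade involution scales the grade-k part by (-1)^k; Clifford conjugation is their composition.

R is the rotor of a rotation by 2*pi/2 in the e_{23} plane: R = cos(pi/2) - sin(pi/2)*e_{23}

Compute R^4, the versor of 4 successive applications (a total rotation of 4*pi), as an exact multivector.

The rotor phase is half the rotation angle and phases add under composition, so 4 steps in the e_{23} plane accumulate phase 4*(pi/2) = 2 \pi: R^4 = cos(2 \pi) - sin(2 \pi)*e_{23}.
cos(2 \pi) = 1 and sin(2 \pi) = 0, so R^4 = 1. The total rotation 4*pi is 2 full turns, so every vector returns to itself, yet the rotor is +1, back on the identity sheet (an even number of 2*pi turns).
Answer: 1


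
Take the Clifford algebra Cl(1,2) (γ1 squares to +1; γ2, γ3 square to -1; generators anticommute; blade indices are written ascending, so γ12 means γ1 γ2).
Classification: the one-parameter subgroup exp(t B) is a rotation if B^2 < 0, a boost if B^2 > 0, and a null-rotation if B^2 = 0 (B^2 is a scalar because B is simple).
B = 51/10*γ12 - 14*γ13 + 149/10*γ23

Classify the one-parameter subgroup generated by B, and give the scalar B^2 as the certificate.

B^2 term by term: the squares give (51/10)^2*(γ12)^2 + (-14)^2*(γ13)^2 + (149/10)^2*(γ23)^2 = 2601/100*(+1) + 196*(+1) + 22201/100*(-1) = 0 (each basis 2-blade squares to minus the product of its generators' squares); cross terms between blades sharing an index anticommute and cancel. So B^2 = 0.
Answer: null-rotation, certificate B^2 = 0. Note: conjugating B changes its blade decomposition but never the scalar B^2 = 0, whose sign settles the classification.


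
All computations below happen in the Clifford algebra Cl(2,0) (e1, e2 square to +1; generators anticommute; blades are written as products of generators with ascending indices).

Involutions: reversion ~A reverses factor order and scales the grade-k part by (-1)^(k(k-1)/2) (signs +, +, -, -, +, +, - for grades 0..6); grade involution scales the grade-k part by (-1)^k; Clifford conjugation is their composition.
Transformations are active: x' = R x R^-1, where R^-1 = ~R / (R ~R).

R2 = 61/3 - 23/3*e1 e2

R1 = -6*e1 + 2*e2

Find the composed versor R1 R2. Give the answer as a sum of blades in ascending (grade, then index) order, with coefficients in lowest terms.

Distribute over the terms of R1 (each basis-blade product reordered to ascending indices, repeated generators contracted through their squares):
(-6*e1) R2 = -122*e1 + 46*e2
(2*e2) R2 = 46/3*e1 + 122/3*e2
Summing the partial products and collecting blades:
Answer: -320/3*e1 + 260/3*e2


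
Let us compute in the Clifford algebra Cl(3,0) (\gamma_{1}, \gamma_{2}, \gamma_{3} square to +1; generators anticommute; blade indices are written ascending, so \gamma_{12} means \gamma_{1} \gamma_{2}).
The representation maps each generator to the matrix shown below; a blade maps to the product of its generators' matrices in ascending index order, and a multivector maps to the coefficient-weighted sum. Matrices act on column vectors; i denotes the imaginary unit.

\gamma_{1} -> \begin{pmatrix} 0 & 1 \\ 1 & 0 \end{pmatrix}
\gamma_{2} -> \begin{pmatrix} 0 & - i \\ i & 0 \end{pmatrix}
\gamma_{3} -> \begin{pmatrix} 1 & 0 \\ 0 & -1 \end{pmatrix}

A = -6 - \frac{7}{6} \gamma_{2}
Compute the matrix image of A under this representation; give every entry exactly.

M = (-6)*1 + (-\frac{7}{6})*rho(\gamma_{2}), summed entrywise (1 is the identity matrix):
Answer: \begin{pmatrix} -6 & \frac{7 i}{6} \\ - \frac{7 i}{6} & -6 \end{pmatrix}


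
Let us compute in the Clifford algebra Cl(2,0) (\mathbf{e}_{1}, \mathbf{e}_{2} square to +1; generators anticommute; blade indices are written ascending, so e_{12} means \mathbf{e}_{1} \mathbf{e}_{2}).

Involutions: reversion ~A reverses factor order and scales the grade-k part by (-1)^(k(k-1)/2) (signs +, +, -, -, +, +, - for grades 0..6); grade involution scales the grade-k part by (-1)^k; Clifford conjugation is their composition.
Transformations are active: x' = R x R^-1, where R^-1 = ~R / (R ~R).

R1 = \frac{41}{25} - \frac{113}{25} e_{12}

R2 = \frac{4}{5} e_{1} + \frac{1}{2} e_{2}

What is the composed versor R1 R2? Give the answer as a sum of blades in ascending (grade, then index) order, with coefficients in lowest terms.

Distribute over the terms of R1 (each basis-blade product reordered to ascending indices, repeated generators contracted through their squares):
(\frac{41}{25}) R2 = \frac{164}{125} e_{1} + \frac{41}{50} e_{2}
(-\frac{113}{25} e_{12}) R2 = -\frac{113}{50} e_{1} + \frac{452}{125} e_{2}
Summing the partial products and collecting blades:
Answer: -\frac{237}{250} e_{1} + \frac{1109}{250} e_{2}


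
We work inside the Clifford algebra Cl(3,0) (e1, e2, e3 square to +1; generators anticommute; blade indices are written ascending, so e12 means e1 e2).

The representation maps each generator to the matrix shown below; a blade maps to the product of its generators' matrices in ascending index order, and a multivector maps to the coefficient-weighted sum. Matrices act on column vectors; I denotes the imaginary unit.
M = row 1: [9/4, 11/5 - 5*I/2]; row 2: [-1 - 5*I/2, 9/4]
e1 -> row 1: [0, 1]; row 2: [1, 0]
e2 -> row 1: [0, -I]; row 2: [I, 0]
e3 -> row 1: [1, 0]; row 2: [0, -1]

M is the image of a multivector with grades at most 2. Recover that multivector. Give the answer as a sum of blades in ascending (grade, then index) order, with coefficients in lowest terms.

Method: 1, rho(e1), rho(e2), rho(e3) form a trace-orthogonal basis of the 2x2 complex matrices (tr(X Y) = 2 if X = Y, else 0), so M = m0*1 + m1*rho(e1) + m2*rho(e2) + m3*rho(e3) with m0 = tr(M)/2 = 9/4, m1 = tr(M rho(e1))/2 = 3/5 - 5*I/2, m2 = tr(M rho(e2))/2 = 8*I/5, m3 = tr(M rho(e3))/2 = 0.
Multiplying table entries, the bivector images are rho(e12) = I*rho(e3), rho(e13) = -I*rho(e2), rho(e23) = I*rho(e1); with real blade coefficients the real parts of m0..m3 are the coefficients of 1, e1, e2, e3 and the imaginary parts give the bivectors (e23: Im m1, e13: -Im m2, e12: Im m3).
Answer: 9/4 + 3/5*e1 - 8/5*e13 - 5/2*e23


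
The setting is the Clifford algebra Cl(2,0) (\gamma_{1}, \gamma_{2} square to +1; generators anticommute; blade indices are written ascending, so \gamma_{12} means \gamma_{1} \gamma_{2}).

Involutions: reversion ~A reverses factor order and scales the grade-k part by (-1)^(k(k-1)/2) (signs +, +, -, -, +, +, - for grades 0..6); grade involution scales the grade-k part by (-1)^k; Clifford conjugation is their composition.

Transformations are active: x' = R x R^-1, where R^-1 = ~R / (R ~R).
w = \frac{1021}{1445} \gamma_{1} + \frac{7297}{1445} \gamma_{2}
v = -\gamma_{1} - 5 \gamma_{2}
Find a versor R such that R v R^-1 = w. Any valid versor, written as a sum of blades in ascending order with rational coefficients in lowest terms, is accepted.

Reasoning: v^2 = w^2 = 26 since conjugation preserves the quadratic form; R = v + w = -\frac{424}{1445} \gamma_{1} + \frac{72}{1445} \gamma_{2} is then valid when invertible, keeping its own part and reversing (v - w)/2.
Answer: -\frac{424}{1445} \gamma_{1} + \frac{72}{1445} \gamma_{2}


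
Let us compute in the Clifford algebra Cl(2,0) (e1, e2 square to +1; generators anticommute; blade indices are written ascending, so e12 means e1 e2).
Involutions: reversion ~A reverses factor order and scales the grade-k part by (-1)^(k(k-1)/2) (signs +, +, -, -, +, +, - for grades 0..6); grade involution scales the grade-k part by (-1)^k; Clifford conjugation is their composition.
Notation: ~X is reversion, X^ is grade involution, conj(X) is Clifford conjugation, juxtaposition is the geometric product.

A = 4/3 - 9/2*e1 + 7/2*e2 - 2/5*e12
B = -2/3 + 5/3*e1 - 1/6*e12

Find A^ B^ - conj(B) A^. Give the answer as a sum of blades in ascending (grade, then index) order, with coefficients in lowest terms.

first term: -761/90 - 209/36*e1 + 11/12*e2 - 521/90*e12
second term: -749/90 - 209/36*e1 + 9/4*e2 + 569/90*e12
Answer: -2/15 - 4/3*e2 - 109/9*e12


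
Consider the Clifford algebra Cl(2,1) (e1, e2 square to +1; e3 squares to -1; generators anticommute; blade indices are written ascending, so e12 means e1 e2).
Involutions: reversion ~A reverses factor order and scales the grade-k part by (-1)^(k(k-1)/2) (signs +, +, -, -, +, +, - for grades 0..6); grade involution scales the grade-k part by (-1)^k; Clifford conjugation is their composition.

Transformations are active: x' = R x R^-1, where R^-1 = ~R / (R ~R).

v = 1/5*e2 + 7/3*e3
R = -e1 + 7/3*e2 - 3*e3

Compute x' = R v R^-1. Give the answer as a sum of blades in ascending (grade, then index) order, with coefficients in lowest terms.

~R = -e1 + 7/3*e2 - 3*e3, and R ~R = -23/9, so R^-1 = ~R / (-23/9).
R v = 112/15 - 1/5*e12 - 7/3*e13 + 272/45*e23
Answer: 672/115*e1 - 1591/115*e2 + 5243/345*e3


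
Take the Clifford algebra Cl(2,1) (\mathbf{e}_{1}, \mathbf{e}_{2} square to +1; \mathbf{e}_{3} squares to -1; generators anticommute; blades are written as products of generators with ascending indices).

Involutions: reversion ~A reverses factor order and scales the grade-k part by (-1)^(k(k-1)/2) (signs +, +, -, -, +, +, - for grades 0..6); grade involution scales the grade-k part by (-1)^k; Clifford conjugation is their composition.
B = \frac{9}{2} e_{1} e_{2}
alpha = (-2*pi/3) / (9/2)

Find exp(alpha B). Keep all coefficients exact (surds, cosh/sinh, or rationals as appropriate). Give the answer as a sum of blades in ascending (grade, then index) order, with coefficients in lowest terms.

B^2 = (\frac{9}{2})^2*(e_{1} e_{2})^2 = \frac{81}{4}*(-1) = -\frac{81}{4} (a basis 2-blade squares to minus the product of its generators' squares).
B^2 = -\frac{81}{4} — since the square is negative, the closed form is circular: l = \frac{9}{2}, alpha*l = - \frac{2 \pi}{3}, so exp(alpha B) = cos(- \frac{2 \pi}{3}) + (sin(- \frac{2 \pi}{3})/(\frac{9}{2}))*B = - \frac{1}{2} + (- \frac{\sqrt{3}}{9})*B.
Answer: - \frac{1}{2} - \frac{\sqrt{3}}{2} e_{1} e_{2}


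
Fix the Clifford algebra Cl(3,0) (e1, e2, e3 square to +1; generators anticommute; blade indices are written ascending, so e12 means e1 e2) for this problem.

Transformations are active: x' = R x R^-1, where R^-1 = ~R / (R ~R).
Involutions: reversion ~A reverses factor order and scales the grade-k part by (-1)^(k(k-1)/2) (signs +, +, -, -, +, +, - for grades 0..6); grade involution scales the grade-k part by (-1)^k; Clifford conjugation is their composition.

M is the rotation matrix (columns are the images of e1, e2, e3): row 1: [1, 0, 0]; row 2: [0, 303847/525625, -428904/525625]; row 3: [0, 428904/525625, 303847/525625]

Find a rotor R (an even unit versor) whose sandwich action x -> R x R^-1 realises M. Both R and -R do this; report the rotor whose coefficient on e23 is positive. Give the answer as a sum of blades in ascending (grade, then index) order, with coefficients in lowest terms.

Method: write R = a + b12*e12 + b13*e13 + b23*e23 with a^2 + b12^2 + b13^2 + b23^2 = 1 (so R^-1 = ~R). Expanding the columns R e_j ~R gives tr M = 4a^2 - 1 and, from the antisymmetric part, M21 - M12 = -4a*b12, M13 - M31 = 4a*b13, M32 - M23 = -4a*b23.
Here tr M = 1133319/525625, so a^2 = (1 + tr M)/4 = 414736/525625 and a = ±644/725. Taking a = 644/725: M21 - M12 = 0, M13 - M31 = 0, M32 - M23 = 857808/525625, giving b12 = 0, b13 = 0, b23 = -333/725, i.e. R = 644/725 - 333/725*e23.
Its e23 coefficient is negative, so report the other preimage -R.
Answer: -644/725 + 333/725*e23. Sheet selection: the two-to-one cover makes ±R indistinguishable at the matrix level (trace 1133319/525625), so uniqueness comes from the required sign on e23.


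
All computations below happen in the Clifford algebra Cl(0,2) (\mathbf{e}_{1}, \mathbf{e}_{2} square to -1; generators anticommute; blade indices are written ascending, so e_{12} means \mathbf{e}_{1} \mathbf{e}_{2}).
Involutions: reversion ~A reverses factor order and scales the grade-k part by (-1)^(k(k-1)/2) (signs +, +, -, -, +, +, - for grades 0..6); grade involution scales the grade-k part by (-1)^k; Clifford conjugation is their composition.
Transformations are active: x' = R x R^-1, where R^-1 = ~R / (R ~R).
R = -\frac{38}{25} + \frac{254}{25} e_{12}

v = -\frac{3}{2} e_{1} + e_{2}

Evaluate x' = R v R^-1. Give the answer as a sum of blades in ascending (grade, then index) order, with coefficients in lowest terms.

~R = -\frac{38}{25} - \frac{254}{25} e_{12}, and R ~R = \frac{13192}{125}, so R^-1 = ~R / (\frac{13192}{125}).
R v = -\frac{197}{25} e_{1} - \frac{419}{25} e_{2}
Answer: \frac{14239}{8245} e_{1} - \frac{8529}{16490} e_{2}


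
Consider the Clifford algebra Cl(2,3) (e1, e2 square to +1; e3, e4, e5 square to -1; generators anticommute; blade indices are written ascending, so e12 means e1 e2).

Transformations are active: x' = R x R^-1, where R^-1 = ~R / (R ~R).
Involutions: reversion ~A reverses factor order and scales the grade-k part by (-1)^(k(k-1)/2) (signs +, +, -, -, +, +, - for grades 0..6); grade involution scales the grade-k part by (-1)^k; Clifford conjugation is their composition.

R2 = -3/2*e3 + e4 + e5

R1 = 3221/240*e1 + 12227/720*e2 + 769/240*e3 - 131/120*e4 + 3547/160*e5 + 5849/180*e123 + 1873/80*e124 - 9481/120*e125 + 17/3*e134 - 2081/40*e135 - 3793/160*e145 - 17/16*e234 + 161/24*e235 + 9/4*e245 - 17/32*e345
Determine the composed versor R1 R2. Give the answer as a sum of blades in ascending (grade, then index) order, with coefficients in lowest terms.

Distribute over the terms of R2 (each basis-blade product reordered to ascending indices, repeated generators contracted through their squares):
R1 (-3/2*e3) = 769/160 + 5849/120*e12 - 3221/160*e13 - 17/2*e14 + 6243/80*e15 - 12227/480*e23 + 51/32*e24 - 161/16*e25 - 131/80*e34 + 10641/320*e35 - 51/64*e45 + 5619/160*e1234 - 9481/80*e1235 + 11379/320*e1345 - 27/8*e2345
R1 (e4) = 131/120 - 1873/80*e12 - 17/3*e13 + 3221/240*e14 - 3793/160*e15 + 17/16*e23 + 12227/720*e24 + 9/4*e25 + 769/240*e34 - 17/32*e35 - 3547/160*e45 + 5849/180*e1234 + 9481/120*e1245 + 2081/40*e1345 - 161/24*e2345
R1 (e5) = -3547/160 + 9481/120*e12 + 2081/40*e13 + 3793/160*e14 + 3221/240*e15 - 161/24*e23 - 9/4*e24 + 12227/720*e25 + 17/32*e34 + 769/240*e35 - 131/120*e45 + 5849/180*e1235 + 1873/80*e1245 + 17/3*e1345 - 17/16*e2345
Summing the partial products and collecting blades:
Answer: -781/48 + 8347/80*e12 + 12589/480*e13 + 13741/480*e14 + 32521/480*e15 - 4979/160*e23 + 23509/1440*e24 + 3301/360*e25 + 1007/480*e34 + 34489/960*e35 - 4619/192*e45 + 97363/1440*e1234 - 61933/720*e1235 + 24581/240*e1245 + 89521/960*e1345 - 535/48*e2345


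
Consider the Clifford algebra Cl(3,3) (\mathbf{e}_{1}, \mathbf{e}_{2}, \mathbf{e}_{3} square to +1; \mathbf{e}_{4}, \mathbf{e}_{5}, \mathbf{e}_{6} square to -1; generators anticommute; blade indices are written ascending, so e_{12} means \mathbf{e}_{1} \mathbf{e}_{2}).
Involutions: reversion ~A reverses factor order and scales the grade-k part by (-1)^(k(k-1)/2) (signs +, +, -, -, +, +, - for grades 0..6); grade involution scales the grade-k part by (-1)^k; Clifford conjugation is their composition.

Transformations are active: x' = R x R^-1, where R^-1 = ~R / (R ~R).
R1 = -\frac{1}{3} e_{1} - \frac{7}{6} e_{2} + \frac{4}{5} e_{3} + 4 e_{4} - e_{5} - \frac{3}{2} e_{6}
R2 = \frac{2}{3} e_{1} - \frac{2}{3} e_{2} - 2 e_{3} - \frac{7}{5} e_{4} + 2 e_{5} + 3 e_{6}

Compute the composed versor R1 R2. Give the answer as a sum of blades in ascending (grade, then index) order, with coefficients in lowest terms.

Distribute over the terms of R1 (each basis-blade product reordered to ascending indices, repeated generators contracted through their squares):
(-\frac{1}{3} e_{1}) R2 = -\frac{2}{9} + \frac{2}{9} e_{12} + \frac{2}{3} e_{13} + \frac{7}{15} e_{14} - \frac{2}{3} e_{15} - e_{16}
(-\frac{7}{6} e_{2}) R2 = \frac{7}{9} + \frac{7}{9} e_{12} + \frac{7}{3} e_{23} + \frac{49}{30} e_{24} - \frac{7}{3} e_{25} - \frac{7}{2} e_{26}
(\frac{4}{5} e_{3}) R2 = -\frac{8}{5} - \frac{8}{15} e_{13} + \frac{8}{15} e_{23} - \frac{28}{25} e_{34} + \frac{8}{5} e_{35} + \frac{12}{5} e_{36}
(4 e_{4}) R2 = \frac{28}{5} - \frac{8}{3} e_{14} + \frac{8}{3} e_{24} + 8 e_{34} + 8 e_{45} + 12 e_{46}
(-e_{5}) R2 = 2 + \frac{2}{3} e_{15} - \frac{2}{3} e_{25} - 2 e_{35} - \frac{7}{5} e_{45} - 3 e_{56}
(-\frac{3}{2} e_{6}) R2 = \frac{9}{2} + e_{16} - e_{26} - 3 e_{36} - \frac{21}{10} e_{46} + 3 e_{56}
Summing the partial products and collecting blades:
Answer: \frac{199}{18} + e_{12} + \frac{2}{15} e_{13} - \frac{11}{5} e_{14} + \frac{43}{15} e_{23} + \frac{43}{10} e_{24} - 3 e_{25} - \frac{9}{2} e_{26} + \frac{172}{25} e_{34} - \frac{2}{5} e_{35} - \frac{3}{5} e_{36} + \frac{33}{5} e_{45} + \frac{99}{10} e_{46}


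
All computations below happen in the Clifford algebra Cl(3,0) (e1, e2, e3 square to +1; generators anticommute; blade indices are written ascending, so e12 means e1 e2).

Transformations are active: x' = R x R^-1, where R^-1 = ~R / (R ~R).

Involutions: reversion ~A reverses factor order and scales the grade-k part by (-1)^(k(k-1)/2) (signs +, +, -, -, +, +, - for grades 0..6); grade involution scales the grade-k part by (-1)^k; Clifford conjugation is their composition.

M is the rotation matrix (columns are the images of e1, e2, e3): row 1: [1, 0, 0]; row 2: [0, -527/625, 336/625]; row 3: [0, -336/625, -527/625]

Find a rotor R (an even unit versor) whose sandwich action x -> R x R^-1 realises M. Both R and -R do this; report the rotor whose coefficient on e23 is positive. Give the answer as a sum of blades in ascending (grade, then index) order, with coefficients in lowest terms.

Method: write R = a + b12*e12 + b13*e13 + b23*e23 with a^2 + b12^2 + b13^2 + b23^2 = 1 (so R^-1 = ~R). Expanding the columns R e_j ~R gives tr M = 4a^2 - 1 and, from the antisymmetric part, M21 - M12 = -4a*b12, M13 - M31 = 4a*b13, M32 - M23 = -4a*b23.
Here tr M = -429/625, so a^2 = (1 + tr M)/4 = 49/625 and a = ±7/25. Taking a = 7/25: M21 - M12 = 0, M13 - M31 = 0, M32 - M23 = -672/625, giving b12 = 0, b13 = 0, b23 = 24/25, i.e. R = 7/25 + 24/25*e23.
Its e23 coefficient is already positive.
Answer: 7/25 + 24/25*e23. Recall the cover is two-to-one: with M of trace -429/625, both preimages act alike, and the stated e23 sign chooses the sheet.


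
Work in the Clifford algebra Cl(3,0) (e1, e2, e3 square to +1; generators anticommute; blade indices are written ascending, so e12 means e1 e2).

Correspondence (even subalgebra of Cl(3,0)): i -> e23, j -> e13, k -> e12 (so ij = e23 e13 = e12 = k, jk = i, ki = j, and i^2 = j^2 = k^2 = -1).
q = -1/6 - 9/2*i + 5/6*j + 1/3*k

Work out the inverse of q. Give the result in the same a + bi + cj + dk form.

In blades: q = -1/6 + 1/3*e12 + 5/6*e13 - 9/2*e23.
With qbar = -1/6 - 1/3*e12 - 5/6*e13 + 9/2*e23 (scalar fixed, mapped units negated), q qbar = 253/12 (the sum of squared coefficients), so q^-1 = qbar / (253/12) = -2/253 - 4/253*e12 - 10/253*e13 + 54/253*e23; translating back:
Answer: -2/253 + 54/253*i - 10/253*j - 4/253*k


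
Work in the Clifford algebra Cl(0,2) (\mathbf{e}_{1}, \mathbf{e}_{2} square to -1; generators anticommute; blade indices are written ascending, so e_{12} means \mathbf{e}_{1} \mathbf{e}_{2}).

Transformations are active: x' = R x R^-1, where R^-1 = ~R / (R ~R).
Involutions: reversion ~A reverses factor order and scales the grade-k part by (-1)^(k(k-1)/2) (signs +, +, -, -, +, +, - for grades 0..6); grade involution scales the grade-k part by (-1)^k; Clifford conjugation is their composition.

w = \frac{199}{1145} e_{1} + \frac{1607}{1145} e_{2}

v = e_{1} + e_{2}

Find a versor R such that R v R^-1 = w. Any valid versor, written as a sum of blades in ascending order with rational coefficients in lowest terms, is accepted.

The midline construction: v and w both square to -2, so reflecting in their sum \frac{1344}{1145} e_{1} + \frac{2752}{1145} e_{2} exchanges them.
Answer: \frac{1344}{1145} e_{1} + \frac{2752}{1145} e_{2}


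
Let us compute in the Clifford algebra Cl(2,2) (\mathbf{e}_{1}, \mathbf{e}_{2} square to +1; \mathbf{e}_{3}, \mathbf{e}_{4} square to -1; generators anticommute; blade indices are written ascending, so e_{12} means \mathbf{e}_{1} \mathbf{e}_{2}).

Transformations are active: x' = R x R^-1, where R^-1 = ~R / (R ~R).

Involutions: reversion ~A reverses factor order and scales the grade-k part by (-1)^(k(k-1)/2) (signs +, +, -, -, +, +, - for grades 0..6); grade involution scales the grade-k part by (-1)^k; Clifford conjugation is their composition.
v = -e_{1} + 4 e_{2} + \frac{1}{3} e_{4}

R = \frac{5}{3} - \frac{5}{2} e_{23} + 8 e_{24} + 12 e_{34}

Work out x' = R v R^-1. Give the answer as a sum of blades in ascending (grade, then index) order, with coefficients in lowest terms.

~R = \frac{5}{3} + \frac{5}{2} e_{23} - 8 e_{24} - 12 e_{34}, and R ~R = \frac{2755}{36}, so R^-1 = ~R / (\frac{2755}{36}).
R v = -\frac{5}{3} e_{1} + 4 e_{2} + 6 e_{3} - \frac{283}{9} e_{4} + \frac{5}{2} e_{123} - 8 e_{124} - 12 e_{134} + \frac{283}{6} e_{234}
Answer: -e_{1} + \frac{30212}{2755} e_{2} + \frac{27888}{2755} e_{3} + \frac{2279}{1653} e_{4}


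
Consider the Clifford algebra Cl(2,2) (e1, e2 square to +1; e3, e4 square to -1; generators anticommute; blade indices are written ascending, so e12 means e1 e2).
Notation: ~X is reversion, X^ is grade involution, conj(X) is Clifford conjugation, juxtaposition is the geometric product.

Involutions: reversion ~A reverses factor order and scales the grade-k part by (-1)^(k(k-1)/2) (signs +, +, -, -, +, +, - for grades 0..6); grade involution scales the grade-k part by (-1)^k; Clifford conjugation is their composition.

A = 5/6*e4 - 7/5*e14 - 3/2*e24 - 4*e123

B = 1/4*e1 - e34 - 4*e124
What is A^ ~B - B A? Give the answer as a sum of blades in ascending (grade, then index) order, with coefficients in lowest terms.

first term: -6*e1 + 28/5*e2 - 5/6*e3 + 7/20*e4 + 10/3*e12 - 7/5*e13 + 5/24*e14 - 1/2*e23 - 16*e34 - 35/8*e124
second term: 6*e1 - 28/5*e2 + 5/6*e3 - 7/20*e4 + 10/3*e12 - 7/5*e13 + 5/24*e14 - 5/2*e23 + 16*e34 + 29/8*e124
Answer: -12*e1 + 56/5*e2 - 5/3*e3 + 7/10*e4 + 2*e23 - 32*e34 - 8*e124


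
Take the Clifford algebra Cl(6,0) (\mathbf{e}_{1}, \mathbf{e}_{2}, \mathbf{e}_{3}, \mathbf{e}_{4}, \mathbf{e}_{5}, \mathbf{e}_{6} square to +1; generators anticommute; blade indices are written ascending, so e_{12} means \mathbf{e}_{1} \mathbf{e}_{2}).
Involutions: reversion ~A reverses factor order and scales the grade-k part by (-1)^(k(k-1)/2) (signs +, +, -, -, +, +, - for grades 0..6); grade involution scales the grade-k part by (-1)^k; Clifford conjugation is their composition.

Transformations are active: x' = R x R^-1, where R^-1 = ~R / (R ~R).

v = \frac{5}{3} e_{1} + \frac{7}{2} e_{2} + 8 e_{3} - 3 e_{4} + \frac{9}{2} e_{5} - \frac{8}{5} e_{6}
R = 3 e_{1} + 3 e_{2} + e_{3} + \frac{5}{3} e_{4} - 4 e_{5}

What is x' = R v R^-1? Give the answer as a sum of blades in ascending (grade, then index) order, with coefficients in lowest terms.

~R = 3 e_{1} + 3 e_{2} + e_{3} + \frac{5}{3} e_{4} - 4 e_{5}, and R ~R = \frac{340}{9}, so R^-1 = ~R / (\frac{340}{9}).
R v = \frac{1}{2} + \frac{11}{2} e_{12} + \frac{67}{3} e_{13} - \frac{106}{9} e_{14} + \frac{121}{6} e_{15} - \frac{24}{5} e_{16} + \frac{41}{2} e_{23} - \frac{89}{6} e_{24} + \frac{55}{2} e_{25} - \frac{24}{5} e_{26} - \frac{49}{3} e_{34} + \frac{73}{2} e_{35} - \frac{8}{5} e_{36} - \frac{9}{2} e_{45} - \frac{8}{3} e_{46} + \frac{32}{5} e_{56}
Answer: -\frac{1619}{1020} e_{1} - \frac{1163}{340} e_{2} - \frac{2711}{340} e_{3} + \frac{207}{68} e_{4} - \frac{783}{170} e_{5} + \frac{8}{5} e_{6}


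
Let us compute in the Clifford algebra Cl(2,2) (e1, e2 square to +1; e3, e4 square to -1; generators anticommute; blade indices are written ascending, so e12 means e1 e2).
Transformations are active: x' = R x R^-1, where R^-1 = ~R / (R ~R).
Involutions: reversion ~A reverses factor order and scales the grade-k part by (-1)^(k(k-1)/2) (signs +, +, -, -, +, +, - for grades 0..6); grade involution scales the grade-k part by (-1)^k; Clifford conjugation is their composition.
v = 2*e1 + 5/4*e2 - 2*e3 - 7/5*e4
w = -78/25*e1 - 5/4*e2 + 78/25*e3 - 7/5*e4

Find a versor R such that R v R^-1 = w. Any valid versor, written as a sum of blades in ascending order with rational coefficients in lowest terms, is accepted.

Sketch: the shared square -159/400 makes R = v + w = -28/25*e1 + 28/25*e3 - 14/5*e4 the natural versor; its sandwich fixes that direction, negates (v - w)/2, and sends v to w.
Answer: -28/25*e1 + 28/25*e3 - 14/5*e4


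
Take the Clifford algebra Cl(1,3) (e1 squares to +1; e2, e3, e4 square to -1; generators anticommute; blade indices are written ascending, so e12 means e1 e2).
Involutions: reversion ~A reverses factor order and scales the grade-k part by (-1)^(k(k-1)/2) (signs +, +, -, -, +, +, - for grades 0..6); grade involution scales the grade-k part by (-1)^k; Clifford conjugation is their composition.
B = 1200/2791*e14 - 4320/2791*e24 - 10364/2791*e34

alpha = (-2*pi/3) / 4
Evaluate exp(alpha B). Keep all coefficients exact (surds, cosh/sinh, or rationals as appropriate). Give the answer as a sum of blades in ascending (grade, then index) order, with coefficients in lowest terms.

B^2 term by term: the squares give (1200/2791)^2*(e14)^2 + (-4320/2791)^2*(e24)^2 + (-10364/2791)^2*(e34)^2 = 1440000/7789681*(+1) + 18662400/7789681*(-1) + 107412496/7789681*(-1) = -16 (each basis 2-blade squares to minus the product of its generators' squares); cross terms between blades sharing an index anticommute and cancel. So B^2 = -16.
B^2 = -16 — the series telescopes trigonometrically here: l = 4, alpha*l = -2*pi/3, so exp(alpha B) = cos(-2*pi/3) + (sin(-2*pi/3)/4)*B = -1/2 + (-sqrt(3)/8)*B.
Answer: -1/2 - 150*sqrt(3)/2791*e14 + 540*sqrt(3)/2791*e24 + 2591*sqrt(3)/5582*e34


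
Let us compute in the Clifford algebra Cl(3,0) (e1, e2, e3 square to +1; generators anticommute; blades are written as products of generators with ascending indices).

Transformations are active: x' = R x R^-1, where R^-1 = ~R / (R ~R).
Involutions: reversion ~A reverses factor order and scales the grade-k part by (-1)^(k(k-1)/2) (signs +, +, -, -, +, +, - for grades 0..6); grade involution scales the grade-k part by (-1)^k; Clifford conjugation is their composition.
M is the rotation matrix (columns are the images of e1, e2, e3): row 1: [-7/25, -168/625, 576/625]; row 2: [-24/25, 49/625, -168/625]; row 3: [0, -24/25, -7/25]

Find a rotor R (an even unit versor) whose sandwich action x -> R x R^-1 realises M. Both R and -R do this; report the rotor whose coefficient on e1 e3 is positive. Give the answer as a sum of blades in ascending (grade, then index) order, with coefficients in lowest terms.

Method: write R = a + b12*e1 e2 + b13*e1 e3 + b23*e2 e3 with a^2 + b12^2 + b13^2 + b23^2 = 1 (so R^-1 = ~R). Expanding the columns R e_j ~R gives tr M = 4a^2 - 1 and, from the antisymmetric part, M21 - M12 = -4a*b12, M13 - M31 = 4a*b13, M32 - M23 = -4a*b23.
Here tr M = -301/625, so a^2 = (1 + tr M)/4 = 81/625 and a = ±9/25. Taking a = 9/25: M21 - M12 = -432/625, M13 - M31 = 576/625, M32 - M23 = -432/625, giving b12 = 12/25, b13 = 16/25, b23 = 12/25, i.e. R = 9/25 + 12/25*e1 e2 + 16/25*e1 e3 + 12/25*e2 e3.
Its e1 e3 coefficient is already positive.
Answer: 9/25 + 12/25*e1 e2 + 16/25*e1 e3 + 12/25*e2 e3. Uniqueness: Spin(3) -> SO(3) maps R and -R to the same rotation of trace -301/625; fixing the sign of the e1 e3 coefficient removes the ambiguity.


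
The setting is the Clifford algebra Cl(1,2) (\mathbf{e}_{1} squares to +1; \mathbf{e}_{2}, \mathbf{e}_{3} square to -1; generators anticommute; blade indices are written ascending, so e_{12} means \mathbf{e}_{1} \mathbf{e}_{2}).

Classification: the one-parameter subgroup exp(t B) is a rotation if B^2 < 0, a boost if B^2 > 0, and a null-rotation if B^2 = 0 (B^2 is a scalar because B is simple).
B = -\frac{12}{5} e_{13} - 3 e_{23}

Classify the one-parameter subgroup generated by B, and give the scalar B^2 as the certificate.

B^2 term by term: the squares give (-\frac{12}{5})^2*(e_{13})^2 + (-3)^2*(e_{23})^2 = \frac{144}{25}*(+1) + 9*(-1) = -\frac{81}{25} (each basis 2-blade squares to minus the product of its generators' squares); cross terms between blades sharing an index anticommute and cancel. So B^2 = -\frac{81}{25}.
Answer: rotation, certificate B^2 = -\frac{81}{25}. Because -\frac{81}{25} is invariant under every versor sandwich, the classification follows from its sign alone.


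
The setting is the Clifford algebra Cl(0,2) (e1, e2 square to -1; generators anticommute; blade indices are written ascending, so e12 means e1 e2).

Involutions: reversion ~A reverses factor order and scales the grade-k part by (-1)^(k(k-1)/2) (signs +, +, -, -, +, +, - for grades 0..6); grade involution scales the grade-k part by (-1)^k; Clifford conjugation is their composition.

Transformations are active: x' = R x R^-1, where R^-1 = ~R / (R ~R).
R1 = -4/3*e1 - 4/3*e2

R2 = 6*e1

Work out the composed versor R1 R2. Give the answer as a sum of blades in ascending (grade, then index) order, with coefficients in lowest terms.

Distribute over the terms of R2 (each basis-blade product reordered to ascending indices, repeated generators contracted through their squares):
R1 (6*e1) = 8 + 8*e12
Answer: 8 + 8*e12


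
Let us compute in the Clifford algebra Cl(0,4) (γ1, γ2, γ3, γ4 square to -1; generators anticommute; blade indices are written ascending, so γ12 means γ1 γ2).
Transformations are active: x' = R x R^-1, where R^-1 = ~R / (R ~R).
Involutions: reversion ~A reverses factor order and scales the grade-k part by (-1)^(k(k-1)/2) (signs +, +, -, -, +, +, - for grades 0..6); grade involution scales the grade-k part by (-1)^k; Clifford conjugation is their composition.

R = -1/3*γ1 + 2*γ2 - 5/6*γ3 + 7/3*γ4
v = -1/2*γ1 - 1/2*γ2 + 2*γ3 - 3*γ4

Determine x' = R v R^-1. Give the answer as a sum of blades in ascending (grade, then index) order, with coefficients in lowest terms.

~R = -1/3*γ1 + 2*γ2 - 5/6*γ3 + 7/3*γ4, and R ~R = -41/4, so R^-1 = ~R / (-41/4).
R v = 19/2 + 7/6*γ12 - 13/12*γ13 + 13/6*γ14 + 43/12*γ23 - 29/6*γ24 - 13/6*γ34
Answer: 275/246*γ1 - 263/82*γ2 - 56/123*γ3 - 163/123*γ4


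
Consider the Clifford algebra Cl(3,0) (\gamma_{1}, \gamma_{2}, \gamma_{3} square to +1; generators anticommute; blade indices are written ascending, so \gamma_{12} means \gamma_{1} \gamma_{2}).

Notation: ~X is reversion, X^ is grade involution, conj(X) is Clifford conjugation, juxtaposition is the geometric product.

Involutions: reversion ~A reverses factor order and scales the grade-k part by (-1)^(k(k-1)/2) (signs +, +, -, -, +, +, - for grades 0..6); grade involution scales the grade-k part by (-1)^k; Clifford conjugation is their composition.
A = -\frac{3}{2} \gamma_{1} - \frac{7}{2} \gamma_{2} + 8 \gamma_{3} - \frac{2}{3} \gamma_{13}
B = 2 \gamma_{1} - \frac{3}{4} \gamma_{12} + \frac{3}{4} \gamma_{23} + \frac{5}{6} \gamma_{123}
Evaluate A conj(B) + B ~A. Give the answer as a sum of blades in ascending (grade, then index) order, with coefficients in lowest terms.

first term: 3 + \frac{21}{8} \gamma_{1} + \frac{311}{72} \gamma_{2} + \frac{31}{24} \gamma_{3} - \frac{5}{6} \gamma_{12} + \frac{227}{12} \gamma_{13} - \frac{7}{4} \gamma_{23} + \frac{57}{8} \gamma_{123}
second term: -3 + \frac{21}{8} \gamma_{1} + \frac{391}{72} \gamma_{2} + \frac{95}{24} \gamma_{3} + \frac{1}{6} \gamma_{12} + \frac{227}{12} \gamma_{13} - \frac{3}{4} \gamma_{23} - \frac{57}{8} \gamma_{123}
Answer: \frac{21}{4} \gamma_{1} + \frac{39}{4} \gamma_{2} + \frac{21}{4} \gamma_{3} - \frac{2}{3} \gamma_{12} + \frac{227}{6} \gamma_{13} - \frac{5}{2} \gamma_{23}


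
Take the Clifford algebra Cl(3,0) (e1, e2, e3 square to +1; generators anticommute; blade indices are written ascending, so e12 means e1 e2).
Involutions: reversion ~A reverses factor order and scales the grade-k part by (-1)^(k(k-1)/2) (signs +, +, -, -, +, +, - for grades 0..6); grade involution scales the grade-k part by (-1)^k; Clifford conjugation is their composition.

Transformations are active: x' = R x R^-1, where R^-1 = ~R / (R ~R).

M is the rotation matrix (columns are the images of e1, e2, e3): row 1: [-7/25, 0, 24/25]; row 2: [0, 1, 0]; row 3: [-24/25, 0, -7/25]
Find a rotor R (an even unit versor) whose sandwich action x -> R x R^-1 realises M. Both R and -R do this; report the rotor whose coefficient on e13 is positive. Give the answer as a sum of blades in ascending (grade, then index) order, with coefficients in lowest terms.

Method: write R = a + b12*e12 + b13*e13 + b23*e23 with a^2 + b12^2 + b13^2 + b23^2 = 1 (so R^-1 = ~R). Expanding the columns R e_j ~R gives tr M = 4a^2 - 1 and, from the antisymmetric part, M21 - M12 = -4a*b12, M13 - M31 = 4a*b13, M32 - M23 = -4a*b23.
Here tr M = 11/25, so a^2 = (1 + tr M)/4 = 9/25 and a = ±3/5. Taking a = 3/5: M21 - M12 = 0, M13 - M31 = 48/25, M32 - M23 = 0, giving b12 = 0, b13 = 4/5, b23 = 0, i.e. R = 3/5 + 4/5*e13.
Its e13 coefficient is already positive.
Answer: 3/5 + 4/5*e13. Key observation: the double cover Spin(3) -> SO(3) sends R and -R to the same matrix (trace 11/25 here), so the stated sign of the e13 coefficient is what selects one sheet.


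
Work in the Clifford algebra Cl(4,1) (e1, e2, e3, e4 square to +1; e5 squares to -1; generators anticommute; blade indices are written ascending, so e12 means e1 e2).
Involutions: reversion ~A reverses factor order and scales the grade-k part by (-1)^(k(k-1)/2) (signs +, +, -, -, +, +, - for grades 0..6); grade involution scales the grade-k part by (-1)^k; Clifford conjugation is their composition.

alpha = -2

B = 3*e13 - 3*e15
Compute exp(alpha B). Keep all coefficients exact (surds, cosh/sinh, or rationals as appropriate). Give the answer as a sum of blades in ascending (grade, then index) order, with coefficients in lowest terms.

B^2 term by term: the squares give (3)^2*(e13)^2 + (-3)^2*(e15)^2 = 9*(-1) + 9*(+1) = 0 (each basis 2-blade squares to minus the product of its generators' squares); cross terms between blades sharing an index anticommute and cancel. So B^2 = 0.
B^2 = 0, and the exponential is exactly linear here: exp(alpha B) = 1 + alpha B (parabolic case).
Answer: 1 - 6*e13 + 6*e15


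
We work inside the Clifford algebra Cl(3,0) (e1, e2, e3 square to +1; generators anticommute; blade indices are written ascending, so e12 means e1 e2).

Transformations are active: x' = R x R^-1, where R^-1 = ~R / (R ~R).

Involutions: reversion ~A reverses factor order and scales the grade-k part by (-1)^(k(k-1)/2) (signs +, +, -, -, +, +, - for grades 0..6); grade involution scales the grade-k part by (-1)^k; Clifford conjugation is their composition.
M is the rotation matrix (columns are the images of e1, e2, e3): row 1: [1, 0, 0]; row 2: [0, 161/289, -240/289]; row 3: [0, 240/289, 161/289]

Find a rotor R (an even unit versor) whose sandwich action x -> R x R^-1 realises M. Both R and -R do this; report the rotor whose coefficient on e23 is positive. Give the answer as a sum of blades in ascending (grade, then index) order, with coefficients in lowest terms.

Method: write R = a + b12*e12 + b13*e13 + b23*e23 with a^2 + b12^2 + b13^2 + b23^2 = 1 (so R^-1 = ~R). Expanding the columns R e_j ~R gives tr M = 4a^2 - 1 and, from the antisymmetric part, M21 - M12 = -4a*b12, M13 - M31 = 4a*b13, M32 - M23 = -4a*b23.
Here tr M = 611/289, so a^2 = (1 + tr M)/4 = 225/289 and a = ±15/17. Taking a = 15/17: M21 - M12 = 0, M13 - M31 = 0, M32 - M23 = 480/289, giving b12 = 0, b13 = 0, b23 = -8/17, i.e. R = 15/17 - 8/17*e23.
Its e23 coefficient is negative, so report the other preimage -R.
Answer: -15/17 + 8/17*e23. Note: both R and -R realise this M (trace 611/289); the covering map identifies them, and the e23-coefficient sign is the tie-breaker.


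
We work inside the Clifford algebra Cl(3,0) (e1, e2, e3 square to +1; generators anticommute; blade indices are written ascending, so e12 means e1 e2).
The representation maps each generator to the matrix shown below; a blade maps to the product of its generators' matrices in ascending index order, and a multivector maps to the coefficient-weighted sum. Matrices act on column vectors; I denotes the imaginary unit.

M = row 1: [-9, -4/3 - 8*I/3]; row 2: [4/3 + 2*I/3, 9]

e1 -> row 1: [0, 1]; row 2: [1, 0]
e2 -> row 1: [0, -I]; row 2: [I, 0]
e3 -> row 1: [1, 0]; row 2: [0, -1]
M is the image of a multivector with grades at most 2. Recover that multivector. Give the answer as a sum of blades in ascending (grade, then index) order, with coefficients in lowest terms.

Method: 1, rho(e1), rho(e2), rho(e3) form a trace-orthogonal basis of the 2x2 complex matrices (tr(X Y) = 2 if X = Y, else 0), so M = m0*1 + m1*rho(e1) + m2*rho(e2) + m3*rho(e3) with m0 = tr(M)/2 = 0, m1 = tr(M rho(e1))/2 = -I, m2 = tr(M rho(e2))/2 = 5/3 - 4*I/3, m3 = tr(M rho(e3))/2 = -9.
Multiplying table entries, the bivector images are rho(e12) = I*rho(e3), rho(e13) = -I*rho(e2), rho(e23) = I*rho(e1); with real blade coefficients the real parts of m0..m3 are the coefficients of 1, e1, e2, e3 and the imaginary parts give the bivectors (e23: Im m1, e13: -Im m2, e12: Im m3).
Answer: 5/3*e2 - 9*e3 + 4/3*e13 - e23
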